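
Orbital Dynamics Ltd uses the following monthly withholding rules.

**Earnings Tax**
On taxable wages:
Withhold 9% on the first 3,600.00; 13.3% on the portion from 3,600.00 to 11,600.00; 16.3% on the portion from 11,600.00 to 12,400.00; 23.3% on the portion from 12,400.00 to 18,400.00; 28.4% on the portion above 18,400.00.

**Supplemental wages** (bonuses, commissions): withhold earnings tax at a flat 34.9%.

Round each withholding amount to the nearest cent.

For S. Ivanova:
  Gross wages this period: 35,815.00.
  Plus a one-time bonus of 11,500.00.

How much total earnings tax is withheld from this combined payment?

11,875.76

Earnings Tax: taxable = 35,815.00
  2,916.40 + 28.4% × (35,815.00 − 18,400.00) = 2,916.40 + 28.4% × 17,415.00 = 7,862.26
Supplemental (34.9% flat on bonus): 34.9% × 11,500.00 = 4,013.50
Total earnings tax: 7,862.26 + 4,013.50 = 11,875.76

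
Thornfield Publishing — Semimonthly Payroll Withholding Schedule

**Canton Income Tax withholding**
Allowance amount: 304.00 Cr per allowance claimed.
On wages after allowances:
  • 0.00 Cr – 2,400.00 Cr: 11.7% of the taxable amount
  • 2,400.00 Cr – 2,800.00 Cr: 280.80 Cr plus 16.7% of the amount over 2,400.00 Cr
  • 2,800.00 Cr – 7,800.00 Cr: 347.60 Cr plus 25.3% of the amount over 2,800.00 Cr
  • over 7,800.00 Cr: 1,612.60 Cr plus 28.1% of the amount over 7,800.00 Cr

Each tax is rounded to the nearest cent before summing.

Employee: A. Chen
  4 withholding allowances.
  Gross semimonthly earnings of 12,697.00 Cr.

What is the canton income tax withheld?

2,646.96 Cr

Canton Income Tax: taxable = 12,697.00 Cr − 4×304.00 Cr = 11,481.00 Cr
  1,612.60 Cr + 28.1% × (11,481.00 Cr − 7,800.00 Cr) = 1,612.60 Cr + 28.1% × 3,681.00 Cr = 2,646.96 Cr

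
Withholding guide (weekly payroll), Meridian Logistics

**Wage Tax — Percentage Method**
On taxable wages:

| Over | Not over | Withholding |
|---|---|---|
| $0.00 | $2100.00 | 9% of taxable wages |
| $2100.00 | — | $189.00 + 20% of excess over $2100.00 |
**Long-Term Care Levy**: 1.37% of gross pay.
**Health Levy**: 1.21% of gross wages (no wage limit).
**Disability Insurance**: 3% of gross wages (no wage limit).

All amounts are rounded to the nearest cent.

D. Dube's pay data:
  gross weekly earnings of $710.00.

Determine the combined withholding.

$103.52

Wage Tax: taxable = $710.00
  9% × $710.00 = $63.90
Long-Term Care Levy: 1.37% × $710.00 = $9.73
Health Levy: 1.21% × $710.00 = $8.59
Disability Insurance: 3% × $710.00 = $21.30
Total: $63.90 + $9.73 + $8.59 + $21.30 = $103.52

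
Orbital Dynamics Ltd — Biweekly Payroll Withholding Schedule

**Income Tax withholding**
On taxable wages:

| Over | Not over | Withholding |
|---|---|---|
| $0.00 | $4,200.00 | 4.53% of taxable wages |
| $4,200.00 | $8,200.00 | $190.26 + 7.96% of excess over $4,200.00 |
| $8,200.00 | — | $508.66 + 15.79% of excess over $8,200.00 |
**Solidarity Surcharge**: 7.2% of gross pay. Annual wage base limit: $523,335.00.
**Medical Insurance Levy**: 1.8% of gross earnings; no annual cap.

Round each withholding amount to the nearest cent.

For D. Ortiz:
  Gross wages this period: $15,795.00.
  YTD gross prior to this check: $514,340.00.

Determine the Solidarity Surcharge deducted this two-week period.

$647.64

Solidarity Surcharge: cap $523,335.00 − YTD $514,340.00 = $8,995.00 subject; 7.2% × $8,995.00 = $647.64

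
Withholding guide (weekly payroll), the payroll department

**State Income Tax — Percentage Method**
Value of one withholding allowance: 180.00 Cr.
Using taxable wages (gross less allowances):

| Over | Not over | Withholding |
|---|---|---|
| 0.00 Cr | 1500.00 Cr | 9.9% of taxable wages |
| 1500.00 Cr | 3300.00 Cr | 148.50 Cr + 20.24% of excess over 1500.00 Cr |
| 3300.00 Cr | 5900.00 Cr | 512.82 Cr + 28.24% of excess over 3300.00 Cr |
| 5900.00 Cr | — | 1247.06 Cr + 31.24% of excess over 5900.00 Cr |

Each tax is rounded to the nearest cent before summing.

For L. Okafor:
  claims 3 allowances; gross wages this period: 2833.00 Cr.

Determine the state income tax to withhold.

State Income Tax: taxable = 2833.00 Cr − 3×180.00 Cr = 2293.00 Cr
  148.50 Cr + 20.24% × (2293.00 Cr − 1500.00 Cr) = 148.50 Cr + 20.24% × 793.00 Cr = 309.00 Cr

309.00 Cr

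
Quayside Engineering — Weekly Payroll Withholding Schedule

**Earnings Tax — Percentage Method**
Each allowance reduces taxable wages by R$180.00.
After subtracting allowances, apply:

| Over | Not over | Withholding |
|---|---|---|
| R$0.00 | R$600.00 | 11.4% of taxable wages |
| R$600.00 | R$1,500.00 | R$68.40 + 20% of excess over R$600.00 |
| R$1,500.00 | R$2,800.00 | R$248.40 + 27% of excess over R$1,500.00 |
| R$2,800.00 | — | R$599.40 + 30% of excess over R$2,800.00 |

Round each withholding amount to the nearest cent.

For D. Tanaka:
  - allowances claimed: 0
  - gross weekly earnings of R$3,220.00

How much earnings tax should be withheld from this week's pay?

R$725.40

Earnings Tax: taxable = R$3,220.00
  R$599.40 + 30% × (R$3,220.00 − R$2,800.00) = R$599.40 + 30% × R$420.00 = R$725.40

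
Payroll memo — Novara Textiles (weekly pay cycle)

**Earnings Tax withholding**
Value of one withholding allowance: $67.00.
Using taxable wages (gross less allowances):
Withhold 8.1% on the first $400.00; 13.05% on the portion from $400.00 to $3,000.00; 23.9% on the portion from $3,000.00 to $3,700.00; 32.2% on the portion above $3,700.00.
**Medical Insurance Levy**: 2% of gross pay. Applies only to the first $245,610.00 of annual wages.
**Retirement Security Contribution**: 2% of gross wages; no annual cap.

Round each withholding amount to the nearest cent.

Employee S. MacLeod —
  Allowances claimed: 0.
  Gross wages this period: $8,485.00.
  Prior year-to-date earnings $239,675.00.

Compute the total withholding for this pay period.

$2,368.17

Earnings Tax: taxable = $8,485.00
  $539.00 + 32.2% × ($8,485.00 − $3,700.00) = $539.00 + 32.2% × $4,785.00 = $2,079.77
Medical Insurance Levy: cap $245,610.00 − YTD $239,675.00 = $5,935.00 subject; 2% × $5,935.00 = $118.70
Retirement Security Contribution: 2% × $8,485.00 = $169.70
Total: $2,079.77 + $118.70 + $169.70 = $2,368.17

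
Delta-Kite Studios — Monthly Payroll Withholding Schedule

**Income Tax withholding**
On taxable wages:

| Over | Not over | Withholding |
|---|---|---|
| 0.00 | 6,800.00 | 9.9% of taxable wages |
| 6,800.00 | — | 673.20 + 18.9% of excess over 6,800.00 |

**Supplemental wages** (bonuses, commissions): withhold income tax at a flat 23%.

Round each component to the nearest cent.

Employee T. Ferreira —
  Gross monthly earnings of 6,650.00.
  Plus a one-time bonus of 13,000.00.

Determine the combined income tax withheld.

Income Tax: taxable = 6,650.00
  9.9% × 6,650.00 = 658.35
Supplemental (23% flat on bonus): 23% × 13,000.00 = 2,990.00
Total income tax: 658.35 + 2,990.00 = 3,648.35

3,648.35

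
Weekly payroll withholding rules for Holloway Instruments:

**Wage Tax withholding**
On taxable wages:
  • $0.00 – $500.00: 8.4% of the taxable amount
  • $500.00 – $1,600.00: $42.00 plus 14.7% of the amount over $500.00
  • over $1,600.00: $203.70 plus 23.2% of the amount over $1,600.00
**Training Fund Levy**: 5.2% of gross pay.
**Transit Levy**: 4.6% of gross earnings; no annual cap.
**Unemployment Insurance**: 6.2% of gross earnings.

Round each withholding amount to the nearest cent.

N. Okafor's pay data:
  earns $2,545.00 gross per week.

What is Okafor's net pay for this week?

$1,714.86

Wage Tax: taxable = $2,545.00
  $203.70 + 23.2% × ($2,545.00 − $1,600.00) = $203.70 + 23.2% × $945.00 = $422.94
Training Fund Levy: 5.2% × $2,545.00 = $132.34
Transit Levy: 4.6% × $2,545.00 = $117.07
Unemployment Insurance: 6.2% × $2,545.00 = $157.79
Total withheld: $422.94 + $132.34 + $117.07 + $157.79 = $830.14
Net pay: $2,545.00 − $830.14 = $1,714.86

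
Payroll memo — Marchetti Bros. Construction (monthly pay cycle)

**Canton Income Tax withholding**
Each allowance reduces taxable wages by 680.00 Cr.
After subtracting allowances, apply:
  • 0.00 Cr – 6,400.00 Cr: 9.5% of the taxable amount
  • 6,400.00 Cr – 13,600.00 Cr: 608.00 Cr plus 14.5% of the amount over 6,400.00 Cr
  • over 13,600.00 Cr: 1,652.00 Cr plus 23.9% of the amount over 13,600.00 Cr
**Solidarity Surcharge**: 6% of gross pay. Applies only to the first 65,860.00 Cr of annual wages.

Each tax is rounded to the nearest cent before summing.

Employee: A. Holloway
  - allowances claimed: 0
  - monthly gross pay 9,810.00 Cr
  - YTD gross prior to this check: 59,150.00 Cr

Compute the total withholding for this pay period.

1,505.05 Cr

Canton Income Tax: taxable = 9,810.00 Cr
  608.00 Cr + 14.5% × (9,810.00 Cr − 6,400.00 Cr) = 608.00 Cr + 14.5% × 3,410.00 Cr = 1,102.45 Cr
Solidarity Surcharge: cap 65,860.00 Cr − YTD 59,150.00 Cr = 6,710.00 Cr subject; 6% × 6,710.00 Cr = 402.60 Cr
Total: 1,102.45 Cr + 402.60 Cr = 1,505.05 Cr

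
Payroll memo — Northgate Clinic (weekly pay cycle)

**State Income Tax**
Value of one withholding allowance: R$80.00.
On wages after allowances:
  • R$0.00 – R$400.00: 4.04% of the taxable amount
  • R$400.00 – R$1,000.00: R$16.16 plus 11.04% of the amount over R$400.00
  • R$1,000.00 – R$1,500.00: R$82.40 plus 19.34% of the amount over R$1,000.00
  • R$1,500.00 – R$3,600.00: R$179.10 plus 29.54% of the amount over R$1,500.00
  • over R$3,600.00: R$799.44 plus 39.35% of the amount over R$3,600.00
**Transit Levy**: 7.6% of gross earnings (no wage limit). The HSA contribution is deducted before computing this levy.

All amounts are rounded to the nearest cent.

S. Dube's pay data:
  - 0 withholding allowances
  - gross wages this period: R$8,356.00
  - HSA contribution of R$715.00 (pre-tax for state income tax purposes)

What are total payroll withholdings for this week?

State Income Tax: taxable = R$8,356.00 − R$715.00 = R$7,641.00
  R$799.44 + 39.35% × (R$7,641.00 − R$3,600.00) = R$799.44 + 39.35% × R$4,041.00 = R$2,389.57
Transit Levy: 7.6% × R$7,641.00 = R$580.72
Total: R$2,389.57 + R$580.72 = R$2,970.29

R$2,970.29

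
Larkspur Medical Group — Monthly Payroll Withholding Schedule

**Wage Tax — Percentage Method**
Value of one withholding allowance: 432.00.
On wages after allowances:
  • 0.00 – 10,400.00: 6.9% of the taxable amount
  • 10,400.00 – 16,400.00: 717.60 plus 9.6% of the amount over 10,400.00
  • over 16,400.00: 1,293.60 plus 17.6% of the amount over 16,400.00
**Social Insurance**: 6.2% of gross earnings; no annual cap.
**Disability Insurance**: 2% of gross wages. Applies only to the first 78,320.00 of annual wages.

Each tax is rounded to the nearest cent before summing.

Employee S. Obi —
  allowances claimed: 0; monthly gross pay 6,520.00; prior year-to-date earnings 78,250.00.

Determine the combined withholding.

855.52

Wage Tax: taxable = 6,520.00
  6.9% × 6,520.00 = 449.88
Social Insurance: 6.2% × 6,520.00 = 404.24
Disability Insurance: cap 78,320.00 − YTD 78,250.00 = 70.00 subject; 2% × 70.00 = 1.40
Total: 449.88 + 404.24 + 1.40 = 855.52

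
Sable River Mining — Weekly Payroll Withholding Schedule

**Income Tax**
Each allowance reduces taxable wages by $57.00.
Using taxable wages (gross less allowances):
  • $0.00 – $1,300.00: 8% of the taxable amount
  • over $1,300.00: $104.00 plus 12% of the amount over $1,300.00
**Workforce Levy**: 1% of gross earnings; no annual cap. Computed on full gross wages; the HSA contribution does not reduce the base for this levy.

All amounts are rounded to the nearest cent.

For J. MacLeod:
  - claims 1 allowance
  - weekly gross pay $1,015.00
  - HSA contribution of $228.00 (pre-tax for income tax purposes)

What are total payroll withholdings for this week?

$68.55

Income Tax: taxable = $1,015.00 − $228.00 − 1×$57.00 = $730.00
  8% × $730.00 = $58.40
Workforce Levy: 1% × $1,015.00 = $10.15
Total: $58.40 + $10.15 = $68.55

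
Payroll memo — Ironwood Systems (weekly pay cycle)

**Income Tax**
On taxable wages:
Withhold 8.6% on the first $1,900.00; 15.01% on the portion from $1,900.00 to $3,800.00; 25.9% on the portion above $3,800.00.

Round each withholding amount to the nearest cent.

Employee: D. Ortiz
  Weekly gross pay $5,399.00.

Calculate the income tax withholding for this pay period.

$862.73

Income Tax: taxable = $5,399.00
  $448.59 + 25.9% × ($5,399.00 − $3,800.00) = $448.59 + 25.9% × $1,599.00 = $862.73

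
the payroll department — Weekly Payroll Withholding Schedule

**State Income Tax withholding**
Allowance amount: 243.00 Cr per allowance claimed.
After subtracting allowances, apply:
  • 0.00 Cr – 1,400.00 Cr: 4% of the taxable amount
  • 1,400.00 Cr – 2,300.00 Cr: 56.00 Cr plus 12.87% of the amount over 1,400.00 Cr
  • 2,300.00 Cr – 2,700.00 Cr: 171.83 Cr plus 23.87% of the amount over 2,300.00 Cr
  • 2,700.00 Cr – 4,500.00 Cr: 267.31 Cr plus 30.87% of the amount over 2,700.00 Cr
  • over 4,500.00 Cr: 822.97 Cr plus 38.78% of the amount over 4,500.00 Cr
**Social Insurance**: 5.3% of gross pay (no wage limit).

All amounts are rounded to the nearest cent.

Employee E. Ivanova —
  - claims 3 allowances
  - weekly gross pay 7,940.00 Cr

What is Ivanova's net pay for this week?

State Income Tax: taxable = 7,940.00 Cr − 3×243.00 Cr = 7,211.00 Cr
  822.97 Cr + 38.78% × (7,211.00 Cr − 4,500.00 Cr) = 822.97 Cr + 38.78% × 2,711.00 Cr = 1,874.30 Cr
Social Insurance: 5.3% × 7,940.00 Cr = 420.82 Cr
Total withheld: 1,874.30 Cr + 420.82 Cr = 2,295.12 Cr
Net pay: 7,940.00 Cr − 2,295.12 Cr = 5,644.88 Cr

5,644.88 Cr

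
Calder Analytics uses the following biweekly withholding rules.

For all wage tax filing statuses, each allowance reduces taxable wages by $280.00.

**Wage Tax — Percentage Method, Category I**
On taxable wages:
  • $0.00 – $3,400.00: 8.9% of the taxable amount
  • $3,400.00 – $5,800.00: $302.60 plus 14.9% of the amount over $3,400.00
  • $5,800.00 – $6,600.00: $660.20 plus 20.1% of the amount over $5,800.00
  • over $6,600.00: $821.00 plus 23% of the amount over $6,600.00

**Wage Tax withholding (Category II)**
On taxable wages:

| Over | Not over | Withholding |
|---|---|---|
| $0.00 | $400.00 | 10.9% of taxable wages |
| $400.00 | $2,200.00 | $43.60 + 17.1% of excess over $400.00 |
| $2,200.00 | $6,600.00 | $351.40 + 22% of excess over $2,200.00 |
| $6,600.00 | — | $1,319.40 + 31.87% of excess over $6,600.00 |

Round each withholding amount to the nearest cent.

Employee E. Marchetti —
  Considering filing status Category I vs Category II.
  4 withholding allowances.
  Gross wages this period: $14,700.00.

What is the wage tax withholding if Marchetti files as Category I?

$2,426.40

Wage Tax (Category I): taxable = $14,700.00 − 4×$280.00 = $13,580.00
  $821.00 + 23% × ($13,580.00 − $6,600.00) = $821.00 + 23% × $6,980.00 = $2,426.40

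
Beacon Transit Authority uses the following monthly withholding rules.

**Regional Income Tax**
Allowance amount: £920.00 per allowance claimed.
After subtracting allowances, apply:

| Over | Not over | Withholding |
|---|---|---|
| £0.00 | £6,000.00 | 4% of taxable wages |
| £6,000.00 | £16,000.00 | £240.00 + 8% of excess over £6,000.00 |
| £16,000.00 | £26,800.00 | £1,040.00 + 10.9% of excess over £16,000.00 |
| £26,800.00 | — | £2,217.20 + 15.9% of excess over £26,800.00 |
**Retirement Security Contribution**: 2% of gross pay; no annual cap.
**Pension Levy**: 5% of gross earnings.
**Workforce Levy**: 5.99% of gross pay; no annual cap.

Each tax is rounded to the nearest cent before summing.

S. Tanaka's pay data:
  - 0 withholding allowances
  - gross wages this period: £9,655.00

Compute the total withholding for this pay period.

£1,786.58

Regional Income Tax: taxable = £9,655.00
  £240.00 + 8% × (£9,655.00 − £6,000.00) = £240.00 + 8% × £3,655.00 = £532.40
Retirement Security Contribution: 2% × £9,655.00 = £193.10
Pension Levy: 5% × £9,655.00 = £482.75
Workforce Levy: 5.99% × £9,655.00 = £578.33
Total: £532.40 + £193.10 + £482.75 + £578.33 = £1,786.58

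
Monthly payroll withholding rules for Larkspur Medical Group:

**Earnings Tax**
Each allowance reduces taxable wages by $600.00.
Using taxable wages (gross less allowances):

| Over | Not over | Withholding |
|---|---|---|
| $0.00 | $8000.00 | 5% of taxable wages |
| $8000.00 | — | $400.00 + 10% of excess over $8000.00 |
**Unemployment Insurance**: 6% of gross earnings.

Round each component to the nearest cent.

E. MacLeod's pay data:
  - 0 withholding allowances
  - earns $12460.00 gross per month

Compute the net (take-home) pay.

Earnings Tax: taxable = $12460.00
  $400.00 + 10% × ($12460.00 − $8000.00) = $400.00 + 10% × $4460.00 = $846.00
Unemployment Insurance: 6% × $12460.00 = $747.60
Total withheld: $846.00 + $747.60 = $1593.60
Net pay: $12460.00 − $1593.60 = $10866.40

$10866.40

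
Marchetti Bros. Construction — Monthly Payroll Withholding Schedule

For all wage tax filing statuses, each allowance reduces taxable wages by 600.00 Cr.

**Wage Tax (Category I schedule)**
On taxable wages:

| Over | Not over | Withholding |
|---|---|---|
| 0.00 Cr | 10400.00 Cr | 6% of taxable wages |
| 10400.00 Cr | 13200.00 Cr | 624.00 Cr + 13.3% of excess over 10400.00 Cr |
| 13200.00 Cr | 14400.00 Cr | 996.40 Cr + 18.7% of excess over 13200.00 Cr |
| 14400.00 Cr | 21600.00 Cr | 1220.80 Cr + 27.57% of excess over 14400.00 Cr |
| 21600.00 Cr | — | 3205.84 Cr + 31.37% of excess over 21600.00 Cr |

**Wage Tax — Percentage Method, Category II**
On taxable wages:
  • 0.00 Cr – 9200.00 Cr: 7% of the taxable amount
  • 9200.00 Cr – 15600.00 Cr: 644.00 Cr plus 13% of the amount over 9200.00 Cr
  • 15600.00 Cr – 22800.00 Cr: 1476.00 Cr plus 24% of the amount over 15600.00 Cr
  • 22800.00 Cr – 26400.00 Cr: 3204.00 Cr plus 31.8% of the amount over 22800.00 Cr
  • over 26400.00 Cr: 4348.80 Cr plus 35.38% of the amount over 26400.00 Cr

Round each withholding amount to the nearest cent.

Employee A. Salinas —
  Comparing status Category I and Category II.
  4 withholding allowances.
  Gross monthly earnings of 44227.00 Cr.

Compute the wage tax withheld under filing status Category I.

Wage Tax (Category I): taxable = 44227.00 Cr − 4×600.00 Cr = 41827.00 Cr
  3205.84 Cr + 31.37% × (41827.00 Cr − 21600.00 Cr) = 3205.84 Cr + 31.37% × 20227.00 Cr = 9551.05 Cr

9551.05 Cr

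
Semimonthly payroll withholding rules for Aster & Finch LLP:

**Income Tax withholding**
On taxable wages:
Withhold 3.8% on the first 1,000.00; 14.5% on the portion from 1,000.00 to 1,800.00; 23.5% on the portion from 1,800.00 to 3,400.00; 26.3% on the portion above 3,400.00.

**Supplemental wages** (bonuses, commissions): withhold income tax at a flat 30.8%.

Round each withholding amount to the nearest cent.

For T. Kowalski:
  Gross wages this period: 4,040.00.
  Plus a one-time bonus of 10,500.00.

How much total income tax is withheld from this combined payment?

3,932.32

Income Tax: taxable = 4,040.00
  530.00 + 26.3% × (4,040.00 − 3,400.00) = 530.00 + 26.3% × 640.00 = 698.32
Supplemental (30.8% flat on bonus): 30.8% × 10,500.00 = 3,234.00
Total income tax: 698.32 + 3,234.00 = 3,932.32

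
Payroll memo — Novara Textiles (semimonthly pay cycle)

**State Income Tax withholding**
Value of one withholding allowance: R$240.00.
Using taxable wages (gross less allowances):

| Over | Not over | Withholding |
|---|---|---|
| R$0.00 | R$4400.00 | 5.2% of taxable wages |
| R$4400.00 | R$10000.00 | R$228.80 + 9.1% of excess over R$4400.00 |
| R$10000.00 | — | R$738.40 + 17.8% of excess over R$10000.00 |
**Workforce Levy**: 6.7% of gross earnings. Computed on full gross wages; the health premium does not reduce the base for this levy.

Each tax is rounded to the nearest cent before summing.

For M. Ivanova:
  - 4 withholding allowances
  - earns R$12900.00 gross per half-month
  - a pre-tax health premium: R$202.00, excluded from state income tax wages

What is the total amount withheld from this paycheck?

State Income Tax: taxable = R$12900.00 − R$202.00 − 4×R$240.00 = R$11738.00
  R$738.40 + 17.8% × (R$11738.00 − R$10000.00) = R$738.40 + 17.8% × R$1738.00 = R$1047.76
Workforce Levy: 6.7% × R$12900.00 = R$864.30
Total: R$1047.76 + R$864.30 = R$1912.06

R$1912.06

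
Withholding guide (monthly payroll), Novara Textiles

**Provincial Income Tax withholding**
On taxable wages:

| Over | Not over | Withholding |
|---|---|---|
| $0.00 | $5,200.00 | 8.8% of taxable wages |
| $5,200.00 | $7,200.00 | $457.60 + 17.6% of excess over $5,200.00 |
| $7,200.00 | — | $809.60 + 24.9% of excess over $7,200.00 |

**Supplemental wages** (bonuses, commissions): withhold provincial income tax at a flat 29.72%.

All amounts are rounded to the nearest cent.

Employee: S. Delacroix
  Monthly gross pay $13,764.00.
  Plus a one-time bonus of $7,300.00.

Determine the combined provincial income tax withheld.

$4,613.60

Provincial Income Tax: taxable = $13,764.00
  $809.60 + 24.9% × ($13,764.00 − $7,200.00) = $809.60 + 24.9% × $6,564.00 = $2,444.04
Supplemental (29.72% flat on bonus): 29.72% × $7,300.00 = $2,169.56
Total provincial income tax: $2,444.04 + $2,169.56 = $4,613.60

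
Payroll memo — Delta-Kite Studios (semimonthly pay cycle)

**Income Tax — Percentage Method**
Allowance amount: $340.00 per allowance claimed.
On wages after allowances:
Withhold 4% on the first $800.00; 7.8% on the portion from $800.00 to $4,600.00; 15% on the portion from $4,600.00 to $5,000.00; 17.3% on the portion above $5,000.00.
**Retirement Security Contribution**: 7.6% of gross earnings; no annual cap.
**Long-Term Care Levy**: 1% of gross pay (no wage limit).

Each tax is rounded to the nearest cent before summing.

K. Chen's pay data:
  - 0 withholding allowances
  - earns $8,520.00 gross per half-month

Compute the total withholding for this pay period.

Income Tax: taxable = $8,520.00
  $388.40 + 17.3% × ($8,520.00 − $5,000.00) = $388.40 + 17.3% × $3,520.00 = $997.36
Retirement Security Contribution: 7.6% × $8,520.00 = $647.52
Long-Term Care Levy: 1% × $8,520.00 = $85.20
Total: $997.36 + $647.52 + $85.20 = $1,730.08

$1,730.08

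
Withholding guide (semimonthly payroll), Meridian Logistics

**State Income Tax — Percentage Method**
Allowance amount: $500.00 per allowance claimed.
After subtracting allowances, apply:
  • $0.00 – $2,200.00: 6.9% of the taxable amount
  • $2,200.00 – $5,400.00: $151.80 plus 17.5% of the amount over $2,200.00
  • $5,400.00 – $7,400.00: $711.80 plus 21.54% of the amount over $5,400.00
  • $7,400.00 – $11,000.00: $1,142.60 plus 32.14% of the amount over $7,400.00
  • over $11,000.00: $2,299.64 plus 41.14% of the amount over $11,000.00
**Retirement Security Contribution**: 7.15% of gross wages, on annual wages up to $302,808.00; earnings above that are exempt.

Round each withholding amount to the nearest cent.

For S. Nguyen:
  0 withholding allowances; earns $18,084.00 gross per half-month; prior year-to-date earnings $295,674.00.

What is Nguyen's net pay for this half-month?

$12,359.92

State Income Tax: taxable = $18,084.00
  $2,299.64 + 41.14% × ($18,084.00 − $11,000.00) = $2,299.64 + 41.14% × $7,084.00 = $5,214.00
Retirement Security Contribution: cap $302,808.00 − YTD $295,674.00 = $7,134.00 subject; 7.15% × $7,134.00 = $510.08
Total withheld: $5,214.00 + $510.08 = $5,724.08
Net pay: $18,084.00 − $5,724.08 = $12,359.92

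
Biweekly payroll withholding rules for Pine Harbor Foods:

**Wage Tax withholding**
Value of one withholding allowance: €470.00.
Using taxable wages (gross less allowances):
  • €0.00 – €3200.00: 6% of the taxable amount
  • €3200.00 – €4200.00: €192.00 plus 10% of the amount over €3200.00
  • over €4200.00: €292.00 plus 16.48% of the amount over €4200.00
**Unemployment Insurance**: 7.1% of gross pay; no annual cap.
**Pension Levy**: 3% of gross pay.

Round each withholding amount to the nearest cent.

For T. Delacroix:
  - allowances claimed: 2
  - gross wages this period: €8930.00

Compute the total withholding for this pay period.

Wage Tax: taxable = €8930.00 − 2×€470.00 = €7990.00
  €292.00 + 16.48% × (€7990.00 − €4200.00) = €292.00 + 16.48% × €3790.00 = €916.59
Unemployment Insurance: 7.1% × €8930.00 = €634.03
Pension Levy: 3% × €8930.00 = €267.90
Total: €916.59 + €634.03 + €267.90 = €1818.52

€1818.52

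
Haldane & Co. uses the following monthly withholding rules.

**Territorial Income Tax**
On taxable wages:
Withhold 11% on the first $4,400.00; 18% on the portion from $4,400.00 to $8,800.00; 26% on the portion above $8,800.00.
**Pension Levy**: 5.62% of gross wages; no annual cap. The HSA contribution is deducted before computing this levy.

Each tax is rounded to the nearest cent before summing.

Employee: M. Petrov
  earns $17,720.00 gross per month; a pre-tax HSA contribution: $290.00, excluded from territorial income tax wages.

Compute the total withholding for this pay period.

$4,499.37

Territorial Income Tax: taxable = $17,720.00 − $290.00 = $17,430.00
  $1,276.00 + 26% × ($17,430.00 − $8,800.00) = $1,276.00 + 26% × $8,630.00 = $3,519.80
Pension Levy: 5.62% × $17,430.00 = $979.57
Total: $3,519.80 + $979.57 = $4,499.37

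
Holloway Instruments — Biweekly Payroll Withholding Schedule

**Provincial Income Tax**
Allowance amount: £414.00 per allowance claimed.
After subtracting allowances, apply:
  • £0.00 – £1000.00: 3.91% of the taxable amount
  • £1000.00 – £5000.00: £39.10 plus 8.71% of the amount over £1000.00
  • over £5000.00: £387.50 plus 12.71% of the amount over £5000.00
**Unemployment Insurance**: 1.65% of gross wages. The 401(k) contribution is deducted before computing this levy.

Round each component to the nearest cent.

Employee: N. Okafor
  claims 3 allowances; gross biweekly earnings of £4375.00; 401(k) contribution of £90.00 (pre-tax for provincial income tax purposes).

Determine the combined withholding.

£287.75

Provincial Income Tax: taxable = £4375.00 − £90.00 − 3×£414.00 = £3043.00
  £39.10 + 8.71% × (£3043.00 − £1000.00) = £39.10 + 8.71% × £2043.00 = £217.05
Unemployment Insurance: 1.65% × £4285.00 = £70.70
Total: £217.05 + £70.70 = £287.75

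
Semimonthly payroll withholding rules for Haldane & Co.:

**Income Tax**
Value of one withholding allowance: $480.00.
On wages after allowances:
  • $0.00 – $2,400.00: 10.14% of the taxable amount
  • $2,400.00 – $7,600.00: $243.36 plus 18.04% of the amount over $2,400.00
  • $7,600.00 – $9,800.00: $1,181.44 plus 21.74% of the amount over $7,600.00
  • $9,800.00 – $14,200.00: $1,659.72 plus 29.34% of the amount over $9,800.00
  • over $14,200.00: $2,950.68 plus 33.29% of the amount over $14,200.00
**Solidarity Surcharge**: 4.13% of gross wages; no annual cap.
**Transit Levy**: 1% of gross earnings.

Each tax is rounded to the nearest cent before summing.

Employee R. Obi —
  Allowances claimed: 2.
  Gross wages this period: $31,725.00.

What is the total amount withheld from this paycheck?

$10,092.66

Income Tax: taxable = $31,725.00 − 2×$480.00 = $30,765.00
  $2,950.68 + 33.29% × ($30,765.00 − $14,200.00) = $2,950.68 + 33.29% × $16,565.00 = $8,465.17
Solidarity Surcharge: 4.13% × $31,725.00 = $1,310.24
Transit Levy: 1% × $31,725.00 = $317.25
Total: $8,465.17 + $1,310.24 + $317.25 = $10,092.66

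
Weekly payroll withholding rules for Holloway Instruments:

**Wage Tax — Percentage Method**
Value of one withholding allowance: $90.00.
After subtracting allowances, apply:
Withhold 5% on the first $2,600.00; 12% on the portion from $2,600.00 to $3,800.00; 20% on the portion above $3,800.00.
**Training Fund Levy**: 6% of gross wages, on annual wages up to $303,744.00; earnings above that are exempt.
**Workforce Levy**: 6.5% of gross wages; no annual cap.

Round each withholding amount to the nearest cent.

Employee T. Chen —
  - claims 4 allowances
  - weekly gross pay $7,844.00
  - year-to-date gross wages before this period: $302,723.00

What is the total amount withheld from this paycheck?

$1,581.92

Wage Tax: taxable = $7,844.00 − 4×$90.00 = $7,484.00
  $274.00 + 20% × ($7,484.00 − $3,800.00) = $274.00 + 20% × $3,684.00 = $1,010.80
Training Fund Levy: cap $303,744.00 − YTD $302,723.00 = $1,021.00 subject; 6% × $1,021.00 = $61.26
Workforce Levy: 6.5% × $7,844.00 = $509.86
Total: $1,010.80 + $61.26 + $509.86 = $1,581.92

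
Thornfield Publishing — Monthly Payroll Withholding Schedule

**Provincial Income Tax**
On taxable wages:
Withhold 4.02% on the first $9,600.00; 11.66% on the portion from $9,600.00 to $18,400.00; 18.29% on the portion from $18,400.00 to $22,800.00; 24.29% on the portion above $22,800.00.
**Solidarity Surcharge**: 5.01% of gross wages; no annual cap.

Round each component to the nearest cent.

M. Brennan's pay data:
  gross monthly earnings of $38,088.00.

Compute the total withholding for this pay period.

Provincial Income Tax: taxable = $38,088.00
  $2,216.76 + 24.29% × ($38,088.00 − $22,800.00) = $2,216.76 + 24.29% × $15,288.00 = $5,930.22
Solidarity Surcharge: 5.01% × $38,088.00 = $1,908.21
Total: $5,930.22 + $1,908.21 = $7,838.43

$7,838.43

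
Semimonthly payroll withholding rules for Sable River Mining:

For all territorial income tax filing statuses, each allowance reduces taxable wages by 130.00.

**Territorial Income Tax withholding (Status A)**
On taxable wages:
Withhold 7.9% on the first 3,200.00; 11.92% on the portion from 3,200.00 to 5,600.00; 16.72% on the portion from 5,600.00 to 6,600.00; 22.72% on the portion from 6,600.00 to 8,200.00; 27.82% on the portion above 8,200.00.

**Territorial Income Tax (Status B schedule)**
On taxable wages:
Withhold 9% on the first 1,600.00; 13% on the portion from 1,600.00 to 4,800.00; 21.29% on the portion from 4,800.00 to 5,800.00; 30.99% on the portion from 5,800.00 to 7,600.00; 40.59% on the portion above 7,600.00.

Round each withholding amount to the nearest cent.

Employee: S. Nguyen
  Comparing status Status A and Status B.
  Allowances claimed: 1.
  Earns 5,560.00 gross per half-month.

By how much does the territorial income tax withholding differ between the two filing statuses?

175.51

Territorial Income Tax (Status A): taxable = 5,560.00 − 1×130.00 = 5,430.00
  252.80 + 11.92% × (5,430.00 − 3,200.00) = 252.80 + 11.92% × 2,230.00 = 518.62
Territorial Income Tax (Status B): taxable = 5,560.00 − 1×130.00 = 5,430.00
  560.00 + 21.29% × (5,430.00 − 4,800.00) = 560.00 + 21.29% × 630.00 = 694.13
Difference: |518.62 − 694.13| = 175.51 (higher under Status B)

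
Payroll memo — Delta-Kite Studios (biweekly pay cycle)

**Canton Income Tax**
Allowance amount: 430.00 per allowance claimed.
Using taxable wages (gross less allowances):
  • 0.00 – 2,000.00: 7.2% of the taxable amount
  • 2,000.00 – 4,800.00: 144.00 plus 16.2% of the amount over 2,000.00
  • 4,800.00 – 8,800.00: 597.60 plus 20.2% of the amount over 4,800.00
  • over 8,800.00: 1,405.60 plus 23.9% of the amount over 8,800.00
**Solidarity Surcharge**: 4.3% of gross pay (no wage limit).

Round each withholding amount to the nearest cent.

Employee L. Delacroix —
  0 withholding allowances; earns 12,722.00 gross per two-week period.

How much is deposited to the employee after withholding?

9,831.99

Canton Income Tax: taxable = 12,722.00
  1,405.60 + 23.9% × (12,722.00 − 8,800.00) = 1,405.60 + 23.9% × 3,922.00 = 2,342.96
Solidarity Surcharge: 4.3% × 12,722.00 = 547.05
Total withheld: 2,342.96 + 547.05 = 2,890.01
Net pay: 12,722.00 − 2,890.01 = 9,831.99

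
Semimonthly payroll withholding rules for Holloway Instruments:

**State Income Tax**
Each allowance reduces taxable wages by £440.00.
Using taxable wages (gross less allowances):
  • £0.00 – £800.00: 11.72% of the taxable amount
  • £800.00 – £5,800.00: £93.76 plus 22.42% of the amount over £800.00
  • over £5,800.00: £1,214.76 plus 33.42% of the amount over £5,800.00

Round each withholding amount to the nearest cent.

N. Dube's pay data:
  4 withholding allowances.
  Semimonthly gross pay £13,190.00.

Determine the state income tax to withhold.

£3,096.31

State Income Tax: taxable = £13,190.00 − 4×£440.00 = £11,430.00
  £1,214.76 + 33.42% × (£11,430.00 − £5,800.00) = £1,214.76 + 33.42% × £5,630.00 = £3,096.31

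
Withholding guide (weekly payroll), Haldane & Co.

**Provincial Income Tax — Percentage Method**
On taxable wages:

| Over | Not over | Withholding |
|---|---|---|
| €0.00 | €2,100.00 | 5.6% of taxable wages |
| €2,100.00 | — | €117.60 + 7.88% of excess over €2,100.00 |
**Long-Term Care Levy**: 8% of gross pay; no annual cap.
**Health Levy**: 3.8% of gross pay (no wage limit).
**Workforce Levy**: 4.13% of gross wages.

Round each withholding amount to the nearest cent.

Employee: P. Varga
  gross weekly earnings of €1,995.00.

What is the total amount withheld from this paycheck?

€429.52

Provincial Income Tax: taxable = €1,995.00
  5.6% × €1,995.00 = €111.72
Long-Term Care Levy: 8% × €1,995.00 = €159.60
Health Levy: 3.8% × €1,995.00 = €75.81
Workforce Levy: 4.13% × €1,995.00 = €82.39
Total: €111.72 + €159.60 + €75.81 + €82.39 = €429.52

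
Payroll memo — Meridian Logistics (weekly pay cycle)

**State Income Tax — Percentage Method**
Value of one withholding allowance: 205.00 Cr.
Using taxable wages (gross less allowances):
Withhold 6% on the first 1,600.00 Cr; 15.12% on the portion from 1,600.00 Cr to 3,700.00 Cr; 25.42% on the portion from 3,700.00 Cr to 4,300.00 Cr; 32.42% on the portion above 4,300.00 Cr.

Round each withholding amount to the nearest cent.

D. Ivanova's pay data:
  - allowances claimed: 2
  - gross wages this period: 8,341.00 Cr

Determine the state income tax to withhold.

State Income Tax: taxable = 8,341.00 Cr − 2×205.00 Cr = 7,931.00 Cr
  566.04 Cr + 32.42% × (7,931.00 Cr − 4,300.00 Cr) = 566.04 Cr + 32.42% × 3,631.00 Cr = 1,743.21 Cr

1,743.21 Cr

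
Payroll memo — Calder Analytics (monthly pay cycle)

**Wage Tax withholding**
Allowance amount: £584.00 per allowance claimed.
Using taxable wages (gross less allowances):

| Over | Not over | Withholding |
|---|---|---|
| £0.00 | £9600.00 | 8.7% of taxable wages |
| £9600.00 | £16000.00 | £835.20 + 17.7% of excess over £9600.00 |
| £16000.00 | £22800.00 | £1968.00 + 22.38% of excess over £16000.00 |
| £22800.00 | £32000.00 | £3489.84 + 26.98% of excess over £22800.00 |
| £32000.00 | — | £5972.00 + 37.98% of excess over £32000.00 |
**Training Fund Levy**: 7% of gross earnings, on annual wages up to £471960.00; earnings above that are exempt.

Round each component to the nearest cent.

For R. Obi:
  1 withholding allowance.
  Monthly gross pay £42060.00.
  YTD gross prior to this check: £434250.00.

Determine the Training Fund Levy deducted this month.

£2639.70

Training Fund Levy: cap £471960.00 − YTD £434250.00 = £37710.00 subject; 7% × £37710.00 = £2639.70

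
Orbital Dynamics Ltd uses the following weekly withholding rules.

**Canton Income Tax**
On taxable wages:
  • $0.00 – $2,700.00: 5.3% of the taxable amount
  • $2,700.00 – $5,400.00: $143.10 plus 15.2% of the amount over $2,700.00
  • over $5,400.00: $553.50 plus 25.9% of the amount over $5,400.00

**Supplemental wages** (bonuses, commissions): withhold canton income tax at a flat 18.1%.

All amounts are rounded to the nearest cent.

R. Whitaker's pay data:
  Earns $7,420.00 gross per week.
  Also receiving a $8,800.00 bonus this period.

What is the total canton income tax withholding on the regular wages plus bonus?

$2,669.48

Canton Income Tax: taxable = $7,420.00
  $553.50 + 25.9% × ($7,420.00 − $5,400.00) = $553.50 + 25.9% × $2,020.00 = $1,076.68
Supplemental (18.1% flat on bonus): 18.1% × $8,800.00 = $1,592.80
Total canton income tax: $1,076.68 + $1,592.80 = $2,669.48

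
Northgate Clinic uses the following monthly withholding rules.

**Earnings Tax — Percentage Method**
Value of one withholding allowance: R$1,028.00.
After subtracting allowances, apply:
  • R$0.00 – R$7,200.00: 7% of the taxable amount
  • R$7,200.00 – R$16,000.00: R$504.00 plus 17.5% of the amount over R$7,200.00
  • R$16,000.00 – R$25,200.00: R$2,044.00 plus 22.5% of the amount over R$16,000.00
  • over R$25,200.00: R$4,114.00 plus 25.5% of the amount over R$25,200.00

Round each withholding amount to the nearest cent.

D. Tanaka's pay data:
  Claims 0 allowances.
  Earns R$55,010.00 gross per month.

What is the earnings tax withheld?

Earnings Tax: taxable = R$55,010.00
  R$4,114.00 + 25.5% × (R$55,010.00 − R$25,200.00) = R$4,114.00 + 25.5% × R$29,810.00 = R$11,715.55

R$11,715.55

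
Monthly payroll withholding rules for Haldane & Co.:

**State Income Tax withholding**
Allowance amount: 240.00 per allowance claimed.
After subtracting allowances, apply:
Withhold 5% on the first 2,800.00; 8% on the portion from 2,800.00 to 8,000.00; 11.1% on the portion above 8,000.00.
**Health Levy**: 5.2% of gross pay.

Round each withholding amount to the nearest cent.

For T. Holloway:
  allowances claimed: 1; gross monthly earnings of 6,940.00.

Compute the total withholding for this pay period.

State Income Tax: taxable = 6,940.00 − 1×240.00 = 6,700.00
  140.00 + 8% × (6,700.00 − 2,800.00) = 140.00 + 8% × 3,900.00 = 452.00
Health Levy: 5.2% × 6,940.00 = 360.88
Total: 452.00 + 360.88 = 812.88

812.88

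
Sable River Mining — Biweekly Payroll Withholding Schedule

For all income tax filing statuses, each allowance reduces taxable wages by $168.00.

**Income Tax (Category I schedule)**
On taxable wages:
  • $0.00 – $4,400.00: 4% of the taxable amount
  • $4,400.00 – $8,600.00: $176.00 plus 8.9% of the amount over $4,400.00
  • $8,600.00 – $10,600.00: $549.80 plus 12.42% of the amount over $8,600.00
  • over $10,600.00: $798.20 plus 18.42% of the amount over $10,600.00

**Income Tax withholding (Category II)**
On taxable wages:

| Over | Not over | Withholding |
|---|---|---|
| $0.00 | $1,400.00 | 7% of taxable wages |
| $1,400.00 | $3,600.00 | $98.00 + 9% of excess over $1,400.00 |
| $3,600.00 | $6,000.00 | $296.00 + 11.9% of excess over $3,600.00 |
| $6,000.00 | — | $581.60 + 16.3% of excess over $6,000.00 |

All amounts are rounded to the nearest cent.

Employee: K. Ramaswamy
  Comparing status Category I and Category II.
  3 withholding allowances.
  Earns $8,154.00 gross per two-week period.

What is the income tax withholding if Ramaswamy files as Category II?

$850.55

Income Tax (Category II): taxable = $8,154.00 − 3×$168.00 = $7,650.00
  $581.60 + 16.3% × ($7,650.00 − $6,000.00) = $581.60 + 16.3% × $1,650.00 = $850.55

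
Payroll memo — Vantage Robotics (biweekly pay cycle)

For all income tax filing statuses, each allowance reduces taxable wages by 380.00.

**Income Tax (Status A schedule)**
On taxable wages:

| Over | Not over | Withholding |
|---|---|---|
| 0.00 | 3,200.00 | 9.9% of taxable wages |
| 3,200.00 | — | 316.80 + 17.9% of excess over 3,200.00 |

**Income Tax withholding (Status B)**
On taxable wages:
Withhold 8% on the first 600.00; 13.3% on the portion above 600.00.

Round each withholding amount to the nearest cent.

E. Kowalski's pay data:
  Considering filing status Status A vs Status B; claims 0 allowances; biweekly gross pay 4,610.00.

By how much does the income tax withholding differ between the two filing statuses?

Income Tax (Status A): taxable = 4,610.00
  316.80 + 17.9% × (4,610.00 − 3,200.00) = 316.80 + 17.9% × 1,410.00 = 569.19
Income Tax (Status B): taxable = 4,610.00
  48.00 + 13.3% × (4,610.00 − 600.00) = 48.00 + 13.3% × 4,010.00 = 581.33
Difference: |569.19 − 581.33| = 12.14 (higher under Status B)

12.14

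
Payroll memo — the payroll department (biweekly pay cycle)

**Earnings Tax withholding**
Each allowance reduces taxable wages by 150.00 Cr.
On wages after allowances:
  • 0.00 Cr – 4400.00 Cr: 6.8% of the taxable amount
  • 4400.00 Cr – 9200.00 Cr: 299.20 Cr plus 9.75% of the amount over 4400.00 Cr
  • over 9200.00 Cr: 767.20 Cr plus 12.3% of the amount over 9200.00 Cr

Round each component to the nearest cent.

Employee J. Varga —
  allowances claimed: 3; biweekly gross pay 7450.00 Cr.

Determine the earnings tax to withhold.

Earnings Tax: taxable = 7450.00 Cr − 3×150.00 Cr = 7000.00 Cr
  299.20 Cr + 9.75% × (7000.00 Cr − 4400.00 Cr) = 299.20 Cr + 9.75% × 2600.00 Cr = 552.70 Cr

552.70 Cr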